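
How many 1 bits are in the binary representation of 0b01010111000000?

n = 1010111000000
Count the 1s: 1 + 1 + 1 + 1 + 1 = 5

5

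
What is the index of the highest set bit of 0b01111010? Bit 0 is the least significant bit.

6

0b01111010 = 1111010
The topmost 1 is at position 6 (since 2^6 = 64 ≤ 122 < 128).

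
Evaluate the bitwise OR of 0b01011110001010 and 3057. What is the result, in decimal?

a = 1011110001010
3057 = 0101111110001
 OR → 1111111111011 = 8187

8187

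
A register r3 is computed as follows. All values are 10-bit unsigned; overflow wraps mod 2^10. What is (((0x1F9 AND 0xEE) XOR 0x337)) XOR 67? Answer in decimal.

924

0x1F9 = 0111111001
0xEE = 0011101110
→ AND → 0011101000 = 232
0x337 = 1100110111
→ XOR → 1111011111 = 991
67 = 0001000011
→ XOR → 1110011100 = 924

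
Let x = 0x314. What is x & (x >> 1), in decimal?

256

x = 1100010100 = 788
x>>1 = 0110001010
AND  = 0100000000 = 256
(x & (x >> 1) has a 1 wherever x has two consecutive 1 bits.)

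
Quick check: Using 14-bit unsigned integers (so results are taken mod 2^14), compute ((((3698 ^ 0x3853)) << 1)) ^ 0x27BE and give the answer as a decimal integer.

3068

3698 = 00111001110010
0x3853 = 11100001010011
→ ^ → 11011000100001 = 13857
→ << 1 (mod 2^14) → 10110001000010 = 11330
0x27BE = 10011110111110
→ ^ → 00101111111100 = 3068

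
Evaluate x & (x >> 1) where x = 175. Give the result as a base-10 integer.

7

x = 10101111 = 175
x>>1 = 01010111
AND  = 00000111 = 7
(x & (x >> 1) has a 1 wherever x has two consecutive 1 bits.)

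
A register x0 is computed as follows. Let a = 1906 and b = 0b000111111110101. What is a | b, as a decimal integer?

4087

1906 = 011101110010
b = 111111110101
 OR → 111111110111 = 4087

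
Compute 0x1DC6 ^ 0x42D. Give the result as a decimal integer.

0x1DC6 = 1110111000110
0x42D = 0010000101101
XOR → 1100111101011 = 6635

6635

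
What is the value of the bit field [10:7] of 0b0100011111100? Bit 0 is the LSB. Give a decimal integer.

1

v = 0100011111100
Shift right by 7: 010001
Mask low 4 bits: 0001 = 1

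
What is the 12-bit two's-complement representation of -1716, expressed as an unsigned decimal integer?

1716 in 12 bits: 011010110100
Invert: 100101001011
Add 1:  100101001100 = 2380
(Check: 2^12 - 1716 = 4096 - 1716 = 2380.)

2380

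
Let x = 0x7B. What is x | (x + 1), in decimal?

127

x = 1111011 = 123
x + 1 = 1111100
OR    = 1111111 = 127
(x | (x + 1) sets the lowest cleared bit.)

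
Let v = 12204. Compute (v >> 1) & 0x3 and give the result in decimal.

v = 10111110101100
Shift right by 1: 1011111010110
Mask low 2 bits: 10 = 2

2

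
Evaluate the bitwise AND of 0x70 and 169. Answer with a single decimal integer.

0x70 = 01110000
169 = 10101001
AND → 00100000 = 32

32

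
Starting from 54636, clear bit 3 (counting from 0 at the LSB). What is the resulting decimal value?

x = 1101010101101100
bit 3 is currently 1; clear it via x & ~(1 << 3) = x & ~8
→ 1101010101100100 = 54628

54628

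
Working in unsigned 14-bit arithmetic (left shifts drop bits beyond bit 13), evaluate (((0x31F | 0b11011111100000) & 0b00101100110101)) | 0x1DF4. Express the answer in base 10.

0x31F = 00001100011111
0b11011111100000 = 11011111100000
→ | → 11011111111111 = 14335
0b00101100110101 = 00101100110101
→ & → 00001100110101 = 821
0x1DF4 = 01110111110100
→ | → 01111111110101 = 8181

8181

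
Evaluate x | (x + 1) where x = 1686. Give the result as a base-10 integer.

1687

x = 11010010110 = 1686
x + 1 = 11010010111
OR    = 11010010111 = 1687
(x | (x + 1) sets the lowest cleared bit.)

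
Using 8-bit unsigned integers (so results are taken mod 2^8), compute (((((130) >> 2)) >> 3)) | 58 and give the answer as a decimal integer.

62

130 = 10000010
→ >> 2 → 00100000 = 32
→ >> 3 → 00000100 = 4
58 = 00111010
→ | → 00111110 = 62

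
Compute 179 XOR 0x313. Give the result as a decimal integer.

928

179 = 0010110011
0x313 = 1100010011
XOR → 1110100000 = 928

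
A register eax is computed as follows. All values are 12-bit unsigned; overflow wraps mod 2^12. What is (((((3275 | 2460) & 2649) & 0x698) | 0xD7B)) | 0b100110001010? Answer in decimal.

3275 = 110011001011
2460 = 100110011100
→ | → 110111011111 = 3551
2649 = 101001011001
→ & → 100001011001 = 2137
0x698 = 011010011000
→ & → 000000011000 = 24
0xD7B = 110101111011
→ | → 110101111011 = 3451
0b100110001010 = 100110001010
→ | → 110111111011 = 3579

3579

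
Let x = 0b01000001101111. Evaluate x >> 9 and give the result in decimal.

x = 1000001101111
shift right by 9 → 0000000001000 = 8
(equivalently, floor(4207 / 512))

8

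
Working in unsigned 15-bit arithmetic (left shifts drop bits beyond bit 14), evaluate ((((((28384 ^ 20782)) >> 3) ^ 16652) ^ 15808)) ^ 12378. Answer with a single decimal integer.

19311

28384 = 110111011100000
20782 = 101000100101110
→ ^ → 011111111001110 = 16334
→ >> 3 → 000011111111001 = 2041
16652 = 100000100001100
→ ^ → 100011011110101 = 18165
15808 = 011110111000000
→ ^ → 111101100110101 = 31541
12378 = 011000001011010
→ ^ → 100101101101111 = 19311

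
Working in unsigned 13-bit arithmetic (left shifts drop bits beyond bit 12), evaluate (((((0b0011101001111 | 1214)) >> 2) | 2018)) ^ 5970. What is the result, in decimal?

0b0011101001111 = 0011101001111
1214 = 0010010111110
→ | → 0011111111111 = 2047
→ >> 2 → 0000111111111 = 511
2018 = 0011111100010
→ | → 0011111111111 = 2047
5970 = 1011101010010
→ ^ → 1000010101101 = 4269

4269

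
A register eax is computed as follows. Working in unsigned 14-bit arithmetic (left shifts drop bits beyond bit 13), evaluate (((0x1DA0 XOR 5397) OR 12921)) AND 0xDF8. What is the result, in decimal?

2296

0x1DA0 = 01110110100000
5397 = 01010100010101
→ XOR → 00100010110101 = 2229
12921 = 11001001111001
→ OR → 11101011111101 = 15101
0xDF8 = 00110111111000
→ AND → 00100011111000 = 2296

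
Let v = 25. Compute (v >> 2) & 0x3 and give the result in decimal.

2

v = 00000011001
Shift right by 2: 000000110
Mask low 2 bits: 10 = 2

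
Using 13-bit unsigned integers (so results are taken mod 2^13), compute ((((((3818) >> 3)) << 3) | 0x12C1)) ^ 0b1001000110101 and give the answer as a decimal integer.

3818 = 0111011101010
→ >> 3 → 0000111011101 = 477
→ << 3 (mod 2^13) → 0111011101000 = 3816
0x12C1 = 1001011000001
→ | → 1111011101001 = 7913
0b1001000110101 = 1001000110101
→ ^ → 0110011011100 = 3292

3292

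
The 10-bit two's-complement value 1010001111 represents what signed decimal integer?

-369

pattern = 1010001111 (MSB is 1 ⇒ negative)
Invert: 0101110000, add 1 → 0101110001 = 369, so the value is -369.
(Equivalently: 655 - 2^10 = 655 - 1024 = -369.)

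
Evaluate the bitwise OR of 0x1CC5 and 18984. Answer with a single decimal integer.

24301

0x1CC5 = 001110011000101
18984 = 100101000101000
 OR → 101111011101101 = 24301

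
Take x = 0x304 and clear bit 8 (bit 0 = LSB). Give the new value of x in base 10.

x = 1100000100
bit 8 is currently 1; clear it via x & ~(1 << 8) = x & ~256
→ 1000000100 = 516

516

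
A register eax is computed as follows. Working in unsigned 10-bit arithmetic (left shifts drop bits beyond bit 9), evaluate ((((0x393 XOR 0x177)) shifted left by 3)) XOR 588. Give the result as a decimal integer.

0x393 = 1110010011
0x177 = 0101110111
→ XOR → 1011100100 = 740
→ shifted left by 3 (mod 2^10) → 1100100000 = 800
588 = 1001001100
→ XOR → 0101101100 = 364

364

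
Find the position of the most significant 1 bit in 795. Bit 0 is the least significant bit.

795 = 1100011011
The topmost 1 is at position 9 (since 2^9 = 512 ≤ 795 < 1024).

9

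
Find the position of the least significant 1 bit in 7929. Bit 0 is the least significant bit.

7929 = 1111011111001
Trailing zeros: 0, so the lowest set bit is bit 0 (value 1).

0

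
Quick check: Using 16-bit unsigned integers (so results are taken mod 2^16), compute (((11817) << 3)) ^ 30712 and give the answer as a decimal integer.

1712

11817 = 0010111000101001
→ << 3 (mod 2^16) → 0111000101001000 = 29000
30712 = 0111011111111000
→ ^ → 0000011010110000 = 1712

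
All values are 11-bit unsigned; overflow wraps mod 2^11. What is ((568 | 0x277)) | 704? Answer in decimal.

767

568 = 01000111000
0x277 = 01001110111
→ | → 01001111111 = 639
704 = 01011000000
→ | → 01011111111 = 767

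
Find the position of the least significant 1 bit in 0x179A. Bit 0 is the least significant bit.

0x179A = 1011110011010
Trailing zeros: 1, so the lowest set bit is bit 1 (value 2).

1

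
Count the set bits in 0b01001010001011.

n = 1001010001011
Count the 1s: 1 + 1 + 1 + 1 + 1 + 1 = 6

6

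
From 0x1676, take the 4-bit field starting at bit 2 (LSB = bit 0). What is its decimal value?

13

v = 1011001110110
Shift right by 2: 10110011101
Mask low 4 bits: 1101 = 13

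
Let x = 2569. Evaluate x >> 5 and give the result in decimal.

80

2569 = 101000001001
shift right by 5 → 000001010000 = 80
(equivalently, floor(2569 / 32))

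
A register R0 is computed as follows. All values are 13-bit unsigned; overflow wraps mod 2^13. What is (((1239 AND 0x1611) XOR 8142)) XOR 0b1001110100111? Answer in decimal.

2168

1239 = 0010011010111
0x1611 = 1011000010001
→ AND → 0010000010001 = 1041
8142 = 1111111001110
→ XOR → 1101111011111 = 7135
0b1001110100111 = 1001110100111
→ XOR → 0100001111000 = 2168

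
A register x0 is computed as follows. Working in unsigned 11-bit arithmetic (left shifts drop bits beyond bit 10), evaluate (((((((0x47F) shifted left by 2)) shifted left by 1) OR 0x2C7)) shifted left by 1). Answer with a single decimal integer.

2046

0x47F = 10001111111
→ shifted left by 2 (mod 2^11) → 00111111100 = 508
→ shifted left by 1 (mod 2^11) → 01111111000 = 1016
0x2C7 = 01011000111
→ OR → 01111111111 = 1023
→ shifted left by 1 (mod 2^11) → 11111111110 = 2046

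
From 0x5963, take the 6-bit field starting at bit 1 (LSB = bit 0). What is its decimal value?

49

v = 101100101100011
Shift right by 1: 10110010110001
Mask low 6 bits: 110001 = 49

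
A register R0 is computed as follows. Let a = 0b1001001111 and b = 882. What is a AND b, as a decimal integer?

a = 1001001111
882 = 1101110010
AND → 1001000010 = 578

578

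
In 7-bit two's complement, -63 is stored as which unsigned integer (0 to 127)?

65

63 in 7 bits: 0111111
Invert: 1000000
Add 1:  1000001 = 65
(Check: 2^7 - 63 = 128 - 63 = 65.)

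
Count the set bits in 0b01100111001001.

n = 1100111001001
Count the 1s: 1 + 1 + 1 + 1 + 1 + 1 + 1 = 7

7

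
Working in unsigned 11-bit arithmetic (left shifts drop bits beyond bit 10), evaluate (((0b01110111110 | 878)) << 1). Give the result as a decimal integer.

0b01110111110 = 01110111110
878 = 01101101110
→ | → 01111111110 = 1022
→ << 1 (mod 2^11) → 11111111100 = 2044

2044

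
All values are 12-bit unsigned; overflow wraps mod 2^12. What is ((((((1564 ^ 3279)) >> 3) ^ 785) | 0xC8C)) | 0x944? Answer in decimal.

1564 = 011000011100
3279 = 110011001111
→ ^ → 101011010011 = 2771
→ >> 3 → 000101011010 = 346
785 = 001100010001
→ ^ → 001001001011 = 587
0xC8C = 110010001100
→ | → 111011001111 = 3791
0x944 = 100101000100
→ | → 111111001111 = 4047

4047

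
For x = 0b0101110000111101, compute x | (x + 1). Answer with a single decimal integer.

x = 101110000111101 = 23613
x + 1 = 101110000111110
OR    = 101110000111111 = 23615
(x | (x + 1) sets the lowest cleared bit.)

23615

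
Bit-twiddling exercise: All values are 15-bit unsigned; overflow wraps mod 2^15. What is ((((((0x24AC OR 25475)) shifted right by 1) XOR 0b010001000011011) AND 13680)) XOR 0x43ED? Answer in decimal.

0x24AC = 010010010101100
25475 = 110001110000011
→ OR → 110011110101111 = 26543
→ shifted right by 1 → 011001111010111 = 13271
0b010001000011011 = 010001000011011
→ XOR → 001000111001100 = 4556
13680 = 011010101110000
→ AND → 001000101000000 = 4416
0x43ED = 100001111101101
→ XOR → 101001010101101 = 21165

21165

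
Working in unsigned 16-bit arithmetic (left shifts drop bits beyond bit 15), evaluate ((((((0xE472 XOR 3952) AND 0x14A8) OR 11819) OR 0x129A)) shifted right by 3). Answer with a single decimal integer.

0xE472 = 1110010001110010
3952 = 0000111101110000
→ XOR → 1110101100000010 = 60162
0x14A8 = 0001010010101000
→ AND → 0000000000000000 = 0
11819 = 0010111000101011
→ OR → 0010111000101011 = 11819
0x129A = 0001001010011010
→ OR → 0011111010111011 = 16059
→ shifted right by 3 → 0000011111010111 = 2007

2007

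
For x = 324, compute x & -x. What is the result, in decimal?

4

x = 101000100 = 324
-x (two's complement) = …010111100
AND   = 000000100 = 4
(x & -x isolates the lowest set bit of x.)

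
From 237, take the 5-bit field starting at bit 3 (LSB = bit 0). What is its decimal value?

29

v = 000011101101
Shift right by 3: 000011101
Mask low 5 bits: 11101 = 29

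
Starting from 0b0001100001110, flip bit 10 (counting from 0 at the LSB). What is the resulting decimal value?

1806

x = 0001100001110
bit 10 is currently 0; toggle it via x ^ (1 << 10) = x ^ 1024
→ 0011100001110 = 1806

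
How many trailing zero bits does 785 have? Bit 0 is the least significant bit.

0

785 = 1100010001
Trailing zeros: 0, so the lowest set bit is bit 0 (value 1).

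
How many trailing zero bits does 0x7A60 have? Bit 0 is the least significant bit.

5

0x7A60 = 111101001100000
Trailing zeros: 5, so the lowest set bit is bit 5 (value 32).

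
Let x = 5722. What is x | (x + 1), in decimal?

x = 1011001011010 = 5722
x + 1 = 1011001011011
OR    = 1011001011011 = 5723
(x | (x + 1) sets the lowest cleared bit.)

5723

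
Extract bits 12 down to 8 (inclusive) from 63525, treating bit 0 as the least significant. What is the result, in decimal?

24

v = 1111100000100101
Shift right by 8: 11111000
Mask low 5 bits: 11000 = 24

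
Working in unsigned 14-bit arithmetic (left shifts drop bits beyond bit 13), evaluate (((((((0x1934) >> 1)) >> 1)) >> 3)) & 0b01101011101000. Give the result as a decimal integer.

200

0x1934 = 01100100110100
→ >> 1 → 00110010011010 = 3226
→ >> 1 → 00011001001101 = 1613
→ >> 3 → 00000011001001 = 201
0b01101011101000 = 01101011101000
→ & → 00000011001000 = 200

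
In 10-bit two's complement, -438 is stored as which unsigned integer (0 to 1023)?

586

438 in 10 bits: 0110110110
Invert: 1001001001
Add 1:  1001001010 = 586
(Check: 2^10 - 438 = 1024 - 438 = 586.)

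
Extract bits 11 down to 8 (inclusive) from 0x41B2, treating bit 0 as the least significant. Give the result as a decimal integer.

1

v = 100000110110010
Shift right by 8: 1000001
Mask low 4 bits: 0001 = 1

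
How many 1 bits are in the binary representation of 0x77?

6

0x77 = 1110111
Count the 1s: 1 + 1 + 1 + 1 + 1 + 1 = 6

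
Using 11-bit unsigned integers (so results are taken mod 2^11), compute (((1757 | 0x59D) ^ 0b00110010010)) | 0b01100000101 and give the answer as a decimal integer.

1871

1757 = 11011011101
0x59D = 10110011101
→ | → 11111011101 = 2013
0b00110010010 = 00110010010
→ ^ → 11001001111 = 1615
0b01100000101 = 01100000101
→ | → 11101001111 = 1871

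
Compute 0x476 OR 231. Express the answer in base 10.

0x476 = 10001110110
231 = 00011100111
 OR → 10011110111 = 1271

1271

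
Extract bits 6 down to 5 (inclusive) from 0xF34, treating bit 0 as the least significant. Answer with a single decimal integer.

1

v = 111100110100
Shift right by 5: 1111001
Mask low 2 bits: 01 = 1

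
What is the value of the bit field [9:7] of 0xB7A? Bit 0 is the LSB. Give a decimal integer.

6

v = 0101101111010
Shift right by 7: 010110
Mask low 3 bits: 110 = 6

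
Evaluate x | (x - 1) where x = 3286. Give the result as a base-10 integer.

3287

x = 110011010110 = 3286
x - 1 = 110011010101
OR    = 110011010111 = 3287
(x | (x - 1) sets all bits below the lowest set bit.)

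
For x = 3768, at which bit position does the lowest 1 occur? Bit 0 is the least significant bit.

3768 = 111010111000
Trailing zeros: 3, so the lowest set bit is bit 3 (value 8).

3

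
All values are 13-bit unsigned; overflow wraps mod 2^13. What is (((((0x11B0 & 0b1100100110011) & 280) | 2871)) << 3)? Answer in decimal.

0x11B0 = 1000110110000
0b1100100110011 = 1100100110011
→ & → 1000100110000 = 4400
280 = 0000100011000
→ & → 0000100010000 = 272
2871 = 0101100110111
→ | → 0101100110111 = 2871
→ << 3 (mod 2^13) → 1100110111000 = 6584

6584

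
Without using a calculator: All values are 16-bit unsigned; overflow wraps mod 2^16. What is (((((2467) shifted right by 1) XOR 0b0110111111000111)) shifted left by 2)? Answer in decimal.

2467 = 0000100110100011
→ shifted right by 1 → 0000010011010001 = 1233
0b0110111111000111 = 0110111111000111
→ XOR → 0110101100010110 = 27414
→ shifted left by 2 (mod 2^16) → 1010110001011000 = 44120

44120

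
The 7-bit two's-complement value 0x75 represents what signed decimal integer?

-11

pattern = 1110101 (MSB is 1 ⇒ negative)
Invert: 0001010, add 1 → 0001011 = 11, so the value is -11.
(Equivalently: 117 - 2^7 = 117 - 128 = -11.)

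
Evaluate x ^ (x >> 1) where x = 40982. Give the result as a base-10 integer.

x = 1010000000010110 = 40982
x>>1 = 0101000000001011
XOR  = 1111000000011101 = 61469
(x ^ (x >> 1) gives the standard binary-reflected Gray code of x.)

61469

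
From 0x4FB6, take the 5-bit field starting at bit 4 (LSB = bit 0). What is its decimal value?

27

v = 100111110110110
Shift right by 4: 10011111011
Mask low 5 bits: 11011 = 27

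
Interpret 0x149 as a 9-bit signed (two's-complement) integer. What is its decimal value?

pattern = 101001001 (MSB is 1 ⇒ negative)
Invert: 010110110, add 1 → 010110111 = 183, so the value is -183.
(Equivalently: 329 - 2^9 = 329 - 512 = -183.)

-183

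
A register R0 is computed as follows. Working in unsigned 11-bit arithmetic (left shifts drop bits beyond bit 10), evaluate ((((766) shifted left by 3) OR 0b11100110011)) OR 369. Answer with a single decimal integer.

766 = 01011111110
→ shifted left by 3 (mod 2^11) → 11111110000 = 2032
0b11100110011 = 11100110011
→ OR → 11111110011 = 2035
369 = 00101110001
→ OR → 11111110011 = 2035

2035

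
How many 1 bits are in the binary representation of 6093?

9

6093 = 1011111001101
Count the 1s: 1 + 1 + 1 + 1 + 1 + 1 + 1 + 1 + 1 = 9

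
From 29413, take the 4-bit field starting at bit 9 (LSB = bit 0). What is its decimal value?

v = 111001011100101
Shift right by 9: 111001
Mask low 4 bits: 1001 = 9

9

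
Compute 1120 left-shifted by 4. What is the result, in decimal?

1120 = 000010001100000
shift left by 4 → 100011000000000 = 17920
(equivalently, 1120 × 2^4 = 1120 × 16)

17920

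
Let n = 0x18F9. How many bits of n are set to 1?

8

0x18F9 = 1100011111001
Count the 1s: 1 + 1 + 1 + 1 + 1 + 1 + 1 + 1 = 8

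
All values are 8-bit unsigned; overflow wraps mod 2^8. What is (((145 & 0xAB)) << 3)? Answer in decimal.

8

145 = 10010001
0xAB = 10101011
→ & → 10000001 = 129
→ << 3 (mod 2^8) → 00001000 = 8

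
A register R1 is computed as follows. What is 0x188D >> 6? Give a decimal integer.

0x188D = 1100010001101
shift right by 6 → 0000001100010 = 98
(equivalently, floor(6285 / 64))

98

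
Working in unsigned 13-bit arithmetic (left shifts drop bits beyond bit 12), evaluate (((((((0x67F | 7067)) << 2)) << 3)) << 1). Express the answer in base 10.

8128

0x67F = 0011001111111
7067 = 1101110011011
→ | → 1111111111111 = 8191
→ << 2 (mod 2^13) → 1111111111100 = 8188
→ << 3 (mod 2^13) → 1111111100000 = 8160
→ << 1 (mod 2^13) → 1111111000000 = 8128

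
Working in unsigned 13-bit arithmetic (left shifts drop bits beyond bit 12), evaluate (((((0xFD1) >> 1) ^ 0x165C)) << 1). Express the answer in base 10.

0xFD1 = 0111111010001
→ >> 1 → 0011111101000 = 2024
0x165C = 1011001011100
→ ^ → 1000110110100 = 4532
→ << 1 (mod 2^13) → 0001101101000 = 872

872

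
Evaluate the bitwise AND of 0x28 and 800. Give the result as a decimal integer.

32

0x28 = 0000101000
800 = 1100100000
AND → 0000100000 = 32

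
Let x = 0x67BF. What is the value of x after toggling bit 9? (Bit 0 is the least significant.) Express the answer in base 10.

26047

x = 110011110111111
bit 9 is currently 1; toggle it via x ^ (1 << 9) = x ^ 512
→ 110010110111111 = 26047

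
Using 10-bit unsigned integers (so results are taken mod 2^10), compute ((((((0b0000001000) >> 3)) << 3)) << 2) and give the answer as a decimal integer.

0b0000001000 = 0000001000
→ >> 3 → 0000000001 = 1
→ << 3 (mod 2^10) → 0000001000 = 8
→ << 2 (mod 2^10) → 0000100000 = 32

32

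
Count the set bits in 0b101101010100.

n = 101101010100
Count the 1s: 1 + 1 + 1 + 1 + 1 + 1 = 6

6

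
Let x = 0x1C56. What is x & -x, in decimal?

x = 1110001010110 = 7254
-x (two's complement) = …0001110101010
AND   = 0000000000010 = 2
(x & -x isolates the lowest set bit of x.)

2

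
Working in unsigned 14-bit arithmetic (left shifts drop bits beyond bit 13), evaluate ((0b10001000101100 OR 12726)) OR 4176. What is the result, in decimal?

0b10001000101100 = 10001000101100
12726 = 11000110110110
→ OR → 11001110111110 = 13246
4176 = 01000001010000
→ OR → 11001111111110 = 13310

13310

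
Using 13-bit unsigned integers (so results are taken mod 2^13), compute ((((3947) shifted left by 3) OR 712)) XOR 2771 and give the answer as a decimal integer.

4363

3947 = 0111101101011
→ shifted left by 3 (mod 2^13) → 1101101011000 = 7000
712 = 0001011001000
→ OR → 1101111011000 = 7128
2771 = 0101011010011
→ XOR → 1000100001011 = 4363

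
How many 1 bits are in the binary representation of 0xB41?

5

0xB41 = 101101000001
Count the 1s: 1 + 1 + 1 + 1 + 1 = 5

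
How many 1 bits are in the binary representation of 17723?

8

17723 = 100010100111011
Count the 1s: 1 + 1 + 1 + 1 + 1 + 1 + 1 + 1 = 8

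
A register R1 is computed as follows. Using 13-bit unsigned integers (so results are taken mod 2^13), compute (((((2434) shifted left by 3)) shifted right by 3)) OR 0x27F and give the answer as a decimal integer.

1023

2434 = 0100110000010
→ shifted left by 3 (mod 2^13) → 0110000010000 = 3088
→ shifted right by 3 → 0000110000010 = 386
0x27F = 0001001111111
→ OR → 0001111111111 = 1023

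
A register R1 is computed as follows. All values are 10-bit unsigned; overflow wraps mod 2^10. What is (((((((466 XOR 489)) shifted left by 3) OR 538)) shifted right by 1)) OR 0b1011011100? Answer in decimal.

1021

466 = 0111010010
489 = 0111101001
→ XOR → 0000111011 = 59
→ shifted left by 3 (mod 2^10) → 0111011000 = 472
538 = 1000011010
→ OR → 1111011010 = 986
→ shifted right by 1 → 0111101101 = 493
0b1011011100 = 1011011100
→ OR → 1111111101 = 1021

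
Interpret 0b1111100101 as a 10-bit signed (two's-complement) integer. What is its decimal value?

pattern = 1111100101 (MSB is 1 ⇒ negative)
Invert: 0000011010, add 1 → 0000011011 = 27, so the value is -27.
(Equivalently: 997 - 2^10 = 997 - 1024 = -27.)

-27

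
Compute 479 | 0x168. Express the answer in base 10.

511

479 = 111011111
0x168 = 101101000
 OR → 111111111 = 511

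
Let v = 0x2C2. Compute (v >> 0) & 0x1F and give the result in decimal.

2

v = 0001011000010
Shift right by 0: 0001011000010
Mask low 5 bits: 00010 = 2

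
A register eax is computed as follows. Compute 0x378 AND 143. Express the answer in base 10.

0x378 = 1101111000
143 = 0010001111
AND → 0000001000 = 8

8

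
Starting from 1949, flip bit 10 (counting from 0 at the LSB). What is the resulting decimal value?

925

x = 11110011101
bit 10 is currently 1; toggle it via x ^ (1 << 10) = x ^ 1024
→ 01110011101 = 925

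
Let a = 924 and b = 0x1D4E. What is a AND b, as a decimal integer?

924 = 0001110011100
0x1D4E = 1110101001110
AND → 0000100001100 = 268

268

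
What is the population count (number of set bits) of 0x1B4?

0x1B4 = 110110100
Count the 1s: 1 + 1 + 1 + 1 + 1 = 5

5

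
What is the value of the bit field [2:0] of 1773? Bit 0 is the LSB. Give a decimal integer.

5

v = 11011101101
Shift right by 0: 11011101101
Mask low 3 bits: 101 = 5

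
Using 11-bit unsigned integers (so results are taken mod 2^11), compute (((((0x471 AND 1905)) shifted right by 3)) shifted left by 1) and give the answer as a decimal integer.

284

0x471 = 10001110001
1905 = 11101110001
→ AND → 10001110001 = 1137
→ shifted right by 3 → 00010001110 = 142
→ shifted left by 1 (mod 2^11) → 00100011100 = 284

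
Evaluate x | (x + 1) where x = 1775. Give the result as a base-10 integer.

x = 11011101111 = 1775
x + 1 = 11011110000
OR    = 11011111111 = 1791
(x | (x + 1) sets the lowest cleared bit.)

1791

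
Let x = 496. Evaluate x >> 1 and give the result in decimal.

248

496 = 111110000
shift right by 1 → 011111000 = 248
(equivalently, floor(496 / 2))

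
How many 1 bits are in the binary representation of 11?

3

11 = 1011
Count the 1s: 1 + 1 + 1 = 3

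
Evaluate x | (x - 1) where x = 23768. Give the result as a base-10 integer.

x = 101110011011000 = 23768
x - 1 = 101110011010111
OR    = 101110011011111 = 23775
(x | (x - 1) sets all bits below the lowest set bit.)

23775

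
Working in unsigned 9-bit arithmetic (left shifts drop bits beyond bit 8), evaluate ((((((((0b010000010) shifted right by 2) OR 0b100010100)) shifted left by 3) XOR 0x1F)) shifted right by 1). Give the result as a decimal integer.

223

0b010000010 = 010000010
→ shifted right by 2 → 000100000 = 32
0b100010100 = 100010100
→ OR → 100110100 = 308
→ shifted left by 3 (mod 2^9) → 110100000 = 416
0x1F = 000011111
→ XOR → 110111111 = 447
→ shifted right by 1 → 011011111 = 223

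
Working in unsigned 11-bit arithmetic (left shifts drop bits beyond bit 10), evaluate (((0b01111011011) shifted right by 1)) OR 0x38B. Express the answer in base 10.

1007

0b01111011011 = 01111011011
→ shifted right by 1 → 00111101101 = 493
0x38B = 01110001011
→ OR → 01111101111 = 1007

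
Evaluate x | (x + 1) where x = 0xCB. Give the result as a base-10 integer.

207

x = 11001011 = 203
x + 1 = 11001100
OR    = 11001111 = 207
(x | (x + 1) sets the lowest cleared bit.)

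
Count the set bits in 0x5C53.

0x5C53 = 101110001010011
Count the 1s: 1 + 1 + 1 + 1 + 1 + 1 + 1 + 1 = 8

8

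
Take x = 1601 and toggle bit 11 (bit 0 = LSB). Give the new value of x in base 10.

x = 011001000001
bit 11 is currently 0; toggle it via x ^ (1 << 11) = x ^ 2048
→ 111001000001 = 3649

3649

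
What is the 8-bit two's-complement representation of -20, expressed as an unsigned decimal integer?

20 in 8 bits: 00010100
Invert: 11101011
Add 1:  11101100 = 236
(Check: 2^8 - 20 = 256 - 20 = 236.)

236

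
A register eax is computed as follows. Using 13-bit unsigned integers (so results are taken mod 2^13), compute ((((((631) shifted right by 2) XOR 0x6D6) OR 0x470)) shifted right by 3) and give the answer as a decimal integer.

207

631 = 0001001110111
→ shifted right by 2 → 0000010011101 = 157
0x6D6 = 0011011010110
→ XOR → 0011001001011 = 1611
0x470 = 0010001110000
→ OR → 0011001111011 = 1659
→ shifted right by 3 → 0000011001111 = 207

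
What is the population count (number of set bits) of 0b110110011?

n = 110110011
Count the 1s: 1 + 1 + 1 + 1 + 1 + 1 = 6

6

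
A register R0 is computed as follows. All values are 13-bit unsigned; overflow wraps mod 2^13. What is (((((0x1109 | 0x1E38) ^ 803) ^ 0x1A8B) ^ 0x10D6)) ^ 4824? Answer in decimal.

1183

0x1109 = 1000100001001
0x1E38 = 1111000111000
→ | → 1111100111001 = 7993
803 = 0001100100011
→ ^ → 1110000011010 = 7194
0x1A8B = 1101010001011
→ ^ → 0011010010001 = 1681
0x10D6 = 1000011010110
→ ^ → 1011001000111 = 5703
4824 = 1001011011000
→ ^ → 0010010011111 = 1183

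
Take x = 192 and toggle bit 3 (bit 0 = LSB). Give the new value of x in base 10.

200

x = 011000000
bit 3 is currently 0; toggle it via x ^ (1 << 3) = x ^ 8
→ 011001000 = 200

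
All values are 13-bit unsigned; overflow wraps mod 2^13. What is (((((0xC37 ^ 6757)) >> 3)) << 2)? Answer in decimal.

0xC37 = 0110000110111
6757 = 1101001100101
→ ^ → 1011001010010 = 5714
→ >> 3 → 0001011001010 = 714
→ << 2 (mod 2^13) → 0101100101000 = 2856

2856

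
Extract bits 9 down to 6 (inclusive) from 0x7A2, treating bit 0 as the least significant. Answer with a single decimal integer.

v = 11110100010
Shift right by 6: 11110
Mask low 4 bits: 1110 = 14

14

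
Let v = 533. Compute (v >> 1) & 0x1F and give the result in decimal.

v = 0001000010101
Shift right by 1: 000100001010
Mask low 5 bits: 01010 = 10

10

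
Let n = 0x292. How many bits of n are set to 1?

0x292 = 1010010010
Count the 1s: 1 + 1 + 1 + 1 = 4

4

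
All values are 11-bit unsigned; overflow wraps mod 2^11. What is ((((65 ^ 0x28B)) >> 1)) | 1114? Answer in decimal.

65 = 00001000001
0x28B = 01010001011
→ ^ → 01011001010 = 714
→ >> 1 → 00101100101 = 357
1114 = 10001011010
→ | → 10101111111 = 1407

1407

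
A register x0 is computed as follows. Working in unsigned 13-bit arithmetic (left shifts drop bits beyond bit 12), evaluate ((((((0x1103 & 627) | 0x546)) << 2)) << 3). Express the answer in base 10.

0x1103 = 1000100000011
627 = 0001001110011
→ & → 0000000000011 = 3
0x546 = 0010101000110
→ | → 0010101000111 = 1351
→ << 2 (mod 2^13) → 1010100011100 = 5404
→ << 3 (mod 2^13) → 0100011100000 = 2272

2272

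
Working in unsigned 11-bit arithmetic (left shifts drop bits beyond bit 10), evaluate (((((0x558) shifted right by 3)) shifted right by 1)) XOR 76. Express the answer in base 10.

0x558 = 10101011000
→ shifted right by 3 → 00010101011 = 171
→ shifted right by 1 → 00001010101 = 85
76 = 00001001100
→ XOR → 00000011001 = 25

25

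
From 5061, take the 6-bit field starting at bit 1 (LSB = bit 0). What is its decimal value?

v = 01001111000101
Shift right by 1: 0100111100010
Mask low 6 bits: 100010 = 34

34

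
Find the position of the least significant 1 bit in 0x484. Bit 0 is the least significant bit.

0x484 = 10010000100
Trailing zeros: 2, so the lowest set bit is bit 2 (value 4).

2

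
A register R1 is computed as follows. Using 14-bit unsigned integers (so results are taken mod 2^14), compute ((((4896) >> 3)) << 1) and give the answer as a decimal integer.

4896 = 01001100100000
→ >> 3 → 00001001100100 = 612
→ << 1 (mod 2^14) → 00010011001000 = 1224

1224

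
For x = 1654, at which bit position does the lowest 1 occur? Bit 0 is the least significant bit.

1

1654 = 11001110110
Trailing zeros: 1, so the lowest set bit is bit 1 (value 2).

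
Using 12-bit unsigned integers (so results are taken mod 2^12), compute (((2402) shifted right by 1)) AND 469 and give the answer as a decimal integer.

2402 = 100101100010
→ shifted right by 1 → 010010110001 = 1201
469 = 000111010101
→ AND → 000010010001 = 145

145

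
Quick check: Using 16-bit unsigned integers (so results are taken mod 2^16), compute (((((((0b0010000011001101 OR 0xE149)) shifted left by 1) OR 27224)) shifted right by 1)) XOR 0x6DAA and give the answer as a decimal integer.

0b0010000011001101 = 0010000011001101
0xE149 = 1110000101001001
→ OR → 1110000111001101 = 57805
→ shifted left by 1 (mod 2^16) → 1100001110011010 = 50074
27224 = 0110101001011000
→ OR → 1110101111011010 = 60378
→ shifted right by 1 → 0111010111101101 = 30189
0x6DAA = 0110110110101010
→ XOR → 0001100001000111 = 6215

6215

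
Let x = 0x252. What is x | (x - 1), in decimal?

595

x = 1001010010 = 594
x - 1 = 1001010001
OR    = 1001010011 = 595
(x | (x - 1) sets all bits below the lowest set bit.)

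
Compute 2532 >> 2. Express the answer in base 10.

2532 = 100111100100
shift right by 2 → 001001111001 = 633
(equivalently, floor(2532 / 4))

633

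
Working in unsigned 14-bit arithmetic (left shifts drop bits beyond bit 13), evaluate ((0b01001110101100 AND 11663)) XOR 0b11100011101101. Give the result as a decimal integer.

14689

0b01001110101100 = 01001110101100
11663 = 10110110001111
→ AND → 00000110001100 = 396
0b11100011101101 = 11100011101101
→ XOR → 11100101100001 = 14689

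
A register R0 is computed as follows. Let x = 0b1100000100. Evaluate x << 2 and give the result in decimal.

x = 001100000100
shift left by 2 → 110000010000 = 3088
(equivalently, 772 × 2^2 = 772 × 4)

3088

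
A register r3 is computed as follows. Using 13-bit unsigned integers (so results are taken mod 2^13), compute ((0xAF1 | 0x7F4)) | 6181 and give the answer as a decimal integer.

8181

0xAF1 = 0101011110001
0x7F4 = 0011111110100
→ | → 0111111110101 = 4085
6181 = 1100000100101
→ | → 1111111110101 = 8181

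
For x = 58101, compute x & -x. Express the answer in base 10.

x = 1110001011110101 = 58101
-x (two's complement) = …0001110100001011
AND   = 0000000000000001 = 1
(x & -x isolates the lowest set bit of x.)

1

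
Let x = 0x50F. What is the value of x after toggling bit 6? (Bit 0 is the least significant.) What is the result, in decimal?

x = 010100001111
bit 6 is currently 0; toggle it via x ^ (1 << 6) = x ^ 64
→ 010101001111 = 1359

1359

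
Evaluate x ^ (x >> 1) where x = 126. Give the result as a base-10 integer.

65

x = 1111110 = 126
x>>1 = 0111111
XOR  = 1000001 = 65
(x ^ (x >> 1) gives the standard binary-reflected Gray code of x.)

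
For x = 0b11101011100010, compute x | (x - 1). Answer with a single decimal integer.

x = 11101011100010 = 15074
x - 1 = 11101011100001
OR    = 11101011100011 = 15075
(x | (x - 1) sets all bits below the lowest set bit.)

15075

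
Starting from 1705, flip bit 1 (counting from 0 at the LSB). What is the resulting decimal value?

x = 011010101001
bit 1 is currently 0; toggle it via x ^ (1 << 1) = x ^ 2
→ 011010101011 = 1707

1707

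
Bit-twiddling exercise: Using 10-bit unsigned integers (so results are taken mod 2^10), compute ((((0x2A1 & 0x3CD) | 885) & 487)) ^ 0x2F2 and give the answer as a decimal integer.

791

0x2A1 = 1010100001
0x3CD = 1111001101
→ & → 1010000001 = 641
885 = 1101110101
→ | → 1111110101 = 1013
487 = 0111100111
→ & → 0111100101 = 485
0x2F2 = 1011110010
→ ^ → 1100010111 = 791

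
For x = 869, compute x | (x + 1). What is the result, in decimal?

871

x = 1101100101 = 869
x + 1 = 1101100110
OR    = 1101100111 = 871
(x | (x + 1) sets the lowest cleared bit.)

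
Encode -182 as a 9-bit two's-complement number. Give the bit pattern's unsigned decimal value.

182 in 9 bits: 010110110
Invert: 101001001
Add 1:  101001010 = 330
(Check: 2^9 - 182 = 512 - 182 = 330.)

330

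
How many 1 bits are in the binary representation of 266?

3

266 = 100001010
Count the 1s: 1 + 1 + 1 = 3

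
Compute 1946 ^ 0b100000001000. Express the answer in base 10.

3986

1946 = 011110011010
b = 100000001000
XOR → 111110010010 = 3986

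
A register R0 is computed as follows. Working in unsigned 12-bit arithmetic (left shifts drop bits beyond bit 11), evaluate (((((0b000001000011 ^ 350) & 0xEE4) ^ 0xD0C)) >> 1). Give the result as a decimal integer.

1668

0b000001000011 = 000001000011
350 = 000101011110
→ ^ → 000100011101 = 285
0xEE4 = 111011100100
→ & → 000000000100 = 4
0xD0C = 110100001100
→ ^ → 110100001000 = 3336
→ >> 1 → 011010000100 = 1668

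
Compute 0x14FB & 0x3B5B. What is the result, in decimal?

4187

0x14FB = 01010011111011
0x3B5B = 11101101011011
AND → 01000001011011 = 4187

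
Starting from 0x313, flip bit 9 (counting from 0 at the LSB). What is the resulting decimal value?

x = 1100010011
bit 9 is currently 1; toggle it via x ^ (1 << 9) = x ^ 512
→ 0100010011 = 275

275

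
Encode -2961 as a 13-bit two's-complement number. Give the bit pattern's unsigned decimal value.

2961 in 13 bits: 0101110010001
Invert: 1010001101110
Add 1:  1010001101111 = 5231
(Check: 2^13 - 2961 = 8192 - 2961 = 5231.)

5231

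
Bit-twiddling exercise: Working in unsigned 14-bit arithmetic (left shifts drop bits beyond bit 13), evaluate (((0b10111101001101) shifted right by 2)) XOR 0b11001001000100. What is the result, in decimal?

14743

0b10111101001101 = 10111101001101
→ shifted right by 2 → 00101111010011 = 3027
0b11001001000100 = 11001001000100
→ XOR → 11100110010111 = 14743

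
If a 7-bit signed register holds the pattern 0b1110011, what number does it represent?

pattern = 1110011 (MSB is 1 ⇒ negative)
Invert: 0001100, add 1 → 0001101 = 13, so the value is -13.
(Equivalently: 115 - 2^7 = 115 - 128 = -13.)

-13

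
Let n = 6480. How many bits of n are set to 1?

5

6480 = 1100101010000
Count the 1s: 1 + 1 + 1 + 1 + 1 = 5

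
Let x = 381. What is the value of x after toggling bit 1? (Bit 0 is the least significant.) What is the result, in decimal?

x = 00101111101
bit 1 is currently 0; toggle it via x ^ (1 << 1) = x ^ 2
→ 00101111111 = 383

383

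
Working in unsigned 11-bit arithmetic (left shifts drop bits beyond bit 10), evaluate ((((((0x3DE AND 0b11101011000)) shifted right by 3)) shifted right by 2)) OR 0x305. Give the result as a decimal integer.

0x3DE = 01111011110
0b11101011000 = 11101011000
→ AND → 01101011000 = 856
→ shifted right by 3 → 00001101011 = 107
→ shifted right by 2 → 00000011010 = 26
0x305 = 01100000101
→ OR → 01100011111 = 799

799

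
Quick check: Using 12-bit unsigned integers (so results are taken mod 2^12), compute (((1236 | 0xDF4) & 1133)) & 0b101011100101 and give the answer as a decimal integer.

100

1236 = 010011010100
0xDF4 = 110111110100
→ | → 110111110100 = 3572
1133 = 010001101101
→ & → 010001100100 = 1124
0b101011100101 = 101011100101
→ & → 000001100100 = 100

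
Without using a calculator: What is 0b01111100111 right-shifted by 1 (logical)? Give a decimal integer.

499

x = 1111100111
shift right by 1 → 0111110011 = 499
(equivalently, floor(999 / 2))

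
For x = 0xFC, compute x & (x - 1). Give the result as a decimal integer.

248

x = 11111100 = 252
x - 1 = 11111011
AND   = 11111000 = 248
(x & (x - 1) clears the lowest set bit of x.)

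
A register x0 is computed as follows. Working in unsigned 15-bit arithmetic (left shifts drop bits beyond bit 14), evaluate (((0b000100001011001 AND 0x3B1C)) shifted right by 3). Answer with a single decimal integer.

259

0b000100001011001 = 000100001011001
0x3B1C = 011101100011100
→ AND → 000100000011000 = 2072
→ shifted right by 3 → 000000100000011 = 259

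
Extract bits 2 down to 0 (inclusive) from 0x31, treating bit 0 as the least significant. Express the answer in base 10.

1

v = 000110001
Shift right by 0: 000110001
Mask low 3 bits: 001 = 1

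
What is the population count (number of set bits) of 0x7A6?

0x7A6 = 11110100110
Count the 1s: 1 + 1 + 1 + 1 + 1 + 1 + 1 = 7

7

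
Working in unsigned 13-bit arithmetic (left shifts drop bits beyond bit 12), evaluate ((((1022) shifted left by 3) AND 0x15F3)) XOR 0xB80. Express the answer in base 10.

1022 = 0001111111110
→ shifted left by 3 (mod 2^13) → 1111111110000 = 8176
0x15F3 = 1010111110011
→ AND → 1010111110000 = 5616
0xB80 = 0101110000000
→ XOR → 1111001110000 = 7792

7792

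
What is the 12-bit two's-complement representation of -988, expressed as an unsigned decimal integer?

3108

988 in 12 bits: 001111011100
Invert: 110000100011
Add 1:  110000100100 = 3108
(Check: 2^12 - 988 = 4096 - 988 = 3108.)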